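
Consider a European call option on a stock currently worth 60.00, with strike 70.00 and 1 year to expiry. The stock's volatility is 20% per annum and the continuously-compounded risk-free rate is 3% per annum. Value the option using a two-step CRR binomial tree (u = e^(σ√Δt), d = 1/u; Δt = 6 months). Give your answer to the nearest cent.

2.50

CRR parameters: u = e^(σ√Δt) = e^(0.2·√0.5) = 1.1519, d = 1/u = 0.8681
Per-period rate: rΔt = 0.03·0.5 = 0.015, so R = e^0.015 = 1.0151
Risk-neutral probability p = (e^0.015 − 0.8681)/(1.1519 − 0.8681) = 0.1470/0.2838 = 0.5180
Terminal stock prices: S_uu = 79.61, S_ud = 60, S_dd = 45.22
Terminal payoffs (S − K): max(9.614, 0) = 9.614, max(-10, 0) = 0, max(-24.78, 0) = 0
Node u (S = 69.11): V_u = e^(−0.015)·[0.5180·9.6138 + 0.4820·0.0000] = 4.9054
Node d (S = 52.09): V_d = e^(−0.015)·[0.5180·0.0000 + 0.4820·0.0000] = 0.0000
Node 0 (S = 60): V_0 = e^(−0.015)·[0.5180·4.9054 + 0.4820·0.0000] = 2.5030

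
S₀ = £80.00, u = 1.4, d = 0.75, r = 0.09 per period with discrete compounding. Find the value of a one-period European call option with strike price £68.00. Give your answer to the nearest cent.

£21.12

Risk-neutral probability p = (1 + 0.09 − 0.75)/(1.4 − 0.75) = 0.3400/0.6500 = 0.5231
Terminal stock prices: S_u = 112, S_d = 60
Terminal payoffs (S − K): max(44, 0) = 44, max(-8, 0) = 0
Node 0 (S = 80): V_0 = 1/1.09·[0.5231·44.0000 + 0.4769·0.0000] = 21.1150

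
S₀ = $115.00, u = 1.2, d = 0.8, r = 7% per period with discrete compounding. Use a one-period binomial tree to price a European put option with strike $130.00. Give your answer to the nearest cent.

Risk-neutral probability p = (1 + 0.07 − 0.8)/(1.2 − 0.8) = 0.2700/0.4000 = 0.6750
Terminal stock prices: S_u = 138, S_d = 92
Terminal payoffs (K − S): max(-8, 0) = 0, max(38, 0) = 38
Node 0 (S = 115): V_0 = 1/1.07·[0.6750·0.0000 + 0.3250·38.0000] = 11.5421

$11.54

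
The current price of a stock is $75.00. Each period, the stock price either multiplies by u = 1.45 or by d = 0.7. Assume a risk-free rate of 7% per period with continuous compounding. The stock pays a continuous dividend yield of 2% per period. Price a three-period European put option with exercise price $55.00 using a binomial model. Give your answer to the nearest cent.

Per-period risk-free factor R = e^0.07 = 1.0725; dividend-adjusted growth = e^(0.07−0.02) = 1.0513.
Risk-neutral probability p = (1.0513 − 0.7)/(1.45 − 0.7) = 0.3513/0.7500 = 0.4684
Terminal stock prices: S_uuu = 228.6, S_uud = 110.4, S_udd = 53.29, S_ddd = 25.72
Terminal payoffs (K − S): max(-173.6, 0) = 0, max(-55.38, 0) = 0, max(1.713, 0) = 1.713, max(29.28, 0) = 29.28
Node uu (S = 157.7): V_uu = e^(−0.07)·[0.4684·0.0000 + 0.5316·0.0000] = 0.0000
Node ud (S = 76.12): V_ud = e^(−0.07)·[0.4684·0.0000 + 0.5316·1.7125] = 0.8489
Node dd (S = 36.75): V_dd = e^(−0.07)·[0.4684·1.7125 + 0.5316·29.2750] = 15.2594
Node u (S = 108.8): V_u = e^(−0.07)·[0.4684·0.0000 + 0.5316·0.8489] = 0.4208
Node d (S = 52.5): V_d = e^(−0.07)·[0.4684·0.8489 + 0.5316·15.2594] = 7.9347
Node 0 (S = 75): V_0 = e^(−0.07)·[0.4684·0.4208 + 0.5316·7.9347] = 4.1170

$4.12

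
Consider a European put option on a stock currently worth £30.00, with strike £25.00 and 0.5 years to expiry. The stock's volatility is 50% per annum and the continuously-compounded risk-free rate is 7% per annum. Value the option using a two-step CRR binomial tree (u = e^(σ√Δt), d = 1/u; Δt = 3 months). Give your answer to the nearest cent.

£1.83

CRR parameters: u = e^(σ√Δt) = e^(0.5·√0.25) = 1.2840, d = 1/u = 0.7788
Per-period rate: rΔt = 0.07·0.25 = 0.0175, so R = e^0.0175 = 1.0177
Risk-neutral probability p = (e^0.0175 − 0.7788)/(1.2840 − 0.7788) = 0.2389/0.5052 = 0.4728
Terminal stock prices: S_uu = 49.46, S_ud = 30, S_dd = 18.2
Terminal payoffs (K − S): max(-24.46, 0) = 0, max(-5, 0) = 0, max(6.804, 0) = 6.804
Node u (S = 38.52): V_u = e^(−0.0175)·[0.4728·0.0000 + 0.5272·0.0000] = 0.0000
Node d (S = 23.36): V_d = e^(−0.0175)·[0.4728·0.0000 + 0.5272·6.8041] = 3.5251
Node 0 (S = 30): V_0 = e^(−0.0175)·[0.4728·0.0000 + 0.5272·3.5251] = 1.8263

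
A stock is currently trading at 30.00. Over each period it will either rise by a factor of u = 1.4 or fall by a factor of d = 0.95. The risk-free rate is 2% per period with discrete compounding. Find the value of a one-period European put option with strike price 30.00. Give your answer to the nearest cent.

Risk-neutral probability p = (1 + 0.02 − 0.95)/(1.4 − 0.95) = 0.0700/0.4500 = 0.1556
Terminal stock prices: S_u = 42, S_d = 28.5
Terminal payoffs (K − S): max(-12, 0) = 0, max(1.5, 0) = 1.5
Node 0 (S = 30): V_0 = 1/1.02·[0.1556·0.0000 + 0.8444·1.5000] = 1.2418

1.24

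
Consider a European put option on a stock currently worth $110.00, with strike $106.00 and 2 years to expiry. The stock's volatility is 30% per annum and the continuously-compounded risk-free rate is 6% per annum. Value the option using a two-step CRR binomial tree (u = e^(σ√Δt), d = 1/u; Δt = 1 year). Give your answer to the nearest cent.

CRR parameters: u = e^(σ√Δt) = e^(0.3·√1) = 1.3499, d = 1/u = 0.7408
Per-period rate: rΔt = 0.06·1 = 0.06, so R = e^0.06 = 1.0618
Risk-neutral probability p = (e^0.06 − 0.7408)/(1.3499 − 0.7408) = 0.3210/0.6090 = 0.5271
Terminal stock prices: S_uu = 200.4, S_ud = 110, S_dd = 60.37
Terminal payoffs (K − S): max(-94.43, 0) = 0, max(-4, 0) = 0, max(45.63, 0) = 45.63
Node u (S = 148.5): V_u = e^(−0.06)·[0.5271·0.0000 + 0.4729·0.0000] = 0.0000
Node d (S = 81.49): V_d = e^(−0.06)·[0.5271·0.0000 + 0.4729·45.6307] = 20.3226
Node 0 (S = 110): V_0 = e^(−0.06)·[0.5271·0.0000 + 0.4729·20.3226] = 9.0511

$9.05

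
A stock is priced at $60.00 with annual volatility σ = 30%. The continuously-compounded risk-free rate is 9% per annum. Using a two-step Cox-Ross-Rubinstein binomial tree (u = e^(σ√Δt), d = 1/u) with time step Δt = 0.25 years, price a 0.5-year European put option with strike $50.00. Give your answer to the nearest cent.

CRR parameters: u = e^(σ√Δt) = e^(0.3·√0.25) = 1.1618, d = 1/u = 0.8607
Per-period rate: rΔt = 0.09·0.25 = 0.0225, so R = e^0.0225 = 1.0228
Risk-neutral probability p = (e^0.0225 − 0.8607)/(1.1618 − 0.8607) = 0.1620/0.3011 = 0.5381
Terminal stock prices: S_uu = 80.99, S_ud = 60, S_dd = 44.45
Terminal payoffs (K − S): max(-30.99, 0) = 0, max(-10, 0) = 0, max(5.551, 0) = 5.551
Node u (S = 69.71): V_u = e^(−0.0225)·[0.5381·0.0000 + 0.4619·0.0000] = 0.0000
Node d (S = 51.64): V_d = e^(−0.0225)·[0.5381·0.0000 + 0.4619·5.5509] = 2.5067
Node 0 (S = 60): V_0 = e^(−0.0225)·[0.5381·0.0000 + 0.4619·2.5067] = 1.1320

$1.13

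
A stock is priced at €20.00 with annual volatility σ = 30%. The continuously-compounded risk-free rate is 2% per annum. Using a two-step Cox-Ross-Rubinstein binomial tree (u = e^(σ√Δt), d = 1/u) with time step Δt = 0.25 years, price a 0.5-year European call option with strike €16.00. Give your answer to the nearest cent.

CRR parameters: u = e^(σ√Δt) = e^(0.3·√0.25) = 1.1618, d = 1/u = 0.8607
Per-period rate: rΔt = 0.02·0.25 = 0.005, so R = e^0.005 = 1.0050
Risk-neutral probability p = (e^0.005 − 0.8607)/(1.1618 − 0.8607) = 0.1443/0.3011 = 0.4792
Terminal stock prices: S_uu = 27, S_ud = 20, S_dd = 14.82
Terminal payoffs (S − K): max(11, 0) = 11, max(4, 0) = 4, max(-1.184, 0) = 0
Node u (S = 23.24): V_u = e^(−0.005)·[0.4792·10.9972 + 0.5208·4.0000] = 7.3165
Node d (S = 17.21): V_d = e^(−0.005)·[0.4792·4.0000 + 0.5208·0.0000] = 1.9073
Node 0 (S = 20): V_0 = e^(−0.005)·[0.4792·7.3165 + 0.5208·1.9073] = 4.4770

€4.48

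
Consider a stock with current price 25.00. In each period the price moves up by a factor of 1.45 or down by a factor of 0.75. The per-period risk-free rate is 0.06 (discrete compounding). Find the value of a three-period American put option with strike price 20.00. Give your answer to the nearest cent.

Risk-neutral probability p = (1 + 0.06 − 0.75)/(1.45 − 0.75) = 0.3100/0.7000 = 0.4429
Terminal stock prices: S_uuu = 76.22, S_uud = 39.42, S_udd = 20.39, S_ddd = 10.55
Terminal payoffs (K − S): max(-56.22, 0) = 0, max(-19.42, 0) = 0, max(-0.3906, 0) = 0, max(9.453, 0) = 9.453
Node uu (S = 52.56): continuation = 1/1.06·[0.4429·0.0000 + 0.5571·0.0000] = 0.0000; exercise value = 0.0000 ≤ continuation, so V_uu = 0.0000
Node ud (S = 27.19): continuation = 1/1.06·[0.4429·0.0000 + 0.5571·0.0000] = 0.0000; exercise value = 0.0000 ≤ continuation, so V_ud = 0.0000
Node dd (S = 14.06): continuation = 1/1.06·[0.4429·0.0000 + 0.5571·9.4531] = 4.9686; exercise value = 5.9375 > continuation, so V_dd = 5.9375 (exercise)
Node u (S = 36.25): continuation = 1/1.06·[0.4429·0.0000 + 0.5571·0.0000] = 0.0000; exercise value = 0.0000 ≤ continuation, so V_u = 0.0000
Node d (S = 18.75): continuation = 1/1.06·[0.4429·0.0000 + 0.5571·5.9375] = 3.1208; exercise value = 1.2500 ≤ continuation, so V_d = 3.1208
Node 0 (S = 25): continuation = 1/1.06·[0.4429·0.0000 + 0.5571·3.1208] = 1.6403; exercise value = 0.0000 ≤ continuation, so V_0 = 1.6403

1.64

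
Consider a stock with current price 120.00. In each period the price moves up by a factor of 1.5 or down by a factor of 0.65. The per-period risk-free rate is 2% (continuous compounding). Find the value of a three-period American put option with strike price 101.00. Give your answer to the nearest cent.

21.92

Risk-neutral probability p = (e^0.02 − 0.65)/(1.5 − 0.65) = 0.3702/0.8500 = 0.4355
Terminal stock prices: S_uuu = 405, S_uud = 175.5, S_udd = 76.05, S_ddd = 32.95
Terminal payoffs (K − S): max(-304, 0) = 0, max(-74.5, 0) = 0, max(24.95, 0) = 24.95, max(68.05, 0) = 68.05
Node uu (S = 270): continuation = e^(−0.02)·[0.4355·0.0000 + 0.5645·0.0000] = 0.0000; exercise value = 0.0000 ≤ continuation, so V_uu = 0.0000
Node ud (S = 117): continuation = e^(−0.02)·[0.4355·0.0000 + 0.5645·24.9500] = 13.8046; exercise value = 0.0000 ≤ continuation, so V_ud = 13.8046
Node dd (S = 50.7): continuation = e^(−0.02)·[0.4355·24.9500 + 0.5645·68.0450] = 48.3001; exercise value = 50.3000 > continuation, so V_dd = 50.3000 (exercise)
Node u (S = 180): continuation = e^(−0.02)·[0.4355·0.0000 + 0.5645·13.8046] = 7.6380; exercise value = 0.0000 ≤ continuation, so V_u = 7.6380
Node d (S = 78): continuation = e^(−0.02)·[0.4355·13.8046 + 0.5645·50.3000] = 33.7239; exercise value = 23.0000 ≤ continuation, so V_d = 33.7239
Node 0 (S = 120): continuation = e^(−0.02)·[0.4355·7.6380 + 0.5645·33.7239] = 21.9198; exercise value = 0.0000 ≤ continuation, so V_0 = 21.9198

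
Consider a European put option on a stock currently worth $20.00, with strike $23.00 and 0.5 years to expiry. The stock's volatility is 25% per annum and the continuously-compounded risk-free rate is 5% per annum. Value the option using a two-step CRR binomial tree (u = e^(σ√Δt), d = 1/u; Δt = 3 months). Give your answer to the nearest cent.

CRR parameters: u = e^(σ√Δt) = e^(0.25·√0.25) = 1.1331, d = 1/u = 0.8825
Per-period rate: rΔt = 0.05·0.25 = 0.0125, so R = e^0.0125 = 1.0126
Risk-neutral probability p = (e^0.0125 − 0.8825)/(1.1331 − 0.8825) = 0.1301/0.2507 = 0.5190
Terminal stock prices: S_uu = 25.68, S_ud = 20, S_dd = 15.58
Terminal payoffs (K − S): max(-2.681, 0) = 0, max(3, 0) = 3, max(7.424, 0) = 7.424
Node u (S = 22.66): V_u = e^(−0.0125)·[0.5190·0.0000 + 0.4810·3.0000] = 1.4252
Node d (S = 17.65): V_d = e^(−0.0125)·[0.5190·3.0000 + 0.4810·7.4240] = 5.0644
Node 0 (S = 20): V_0 = e^(−0.0125)·[0.5190·1.4252 + 0.4810·5.0644] = 3.1363

$3.14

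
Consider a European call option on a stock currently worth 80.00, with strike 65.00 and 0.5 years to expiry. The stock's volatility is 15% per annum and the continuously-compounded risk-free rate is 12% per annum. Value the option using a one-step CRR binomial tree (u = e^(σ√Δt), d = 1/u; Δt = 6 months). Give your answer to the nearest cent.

CRR parameters: u = e^(σ√Δt) = e^(0.15·√0.5) = 1.1119, d = 1/u = 0.8994
Per-period rate: rΔt = 0.12·0.5 = 0.06, so R = e^0.06 = 1.0618
Risk-neutral probability p = (e^0.06 − 0.8994)/(1.1119 − 0.8994) = 0.1625/0.2125 = 0.7645
Terminal stock prices: S_u = 88.95, S_d = 71.95
Terminal payoffs (S − K): max(23.95, 0) = 23.95, max(6.949, 0) = 6.949
Node 0 (S = 80): V_0 = e^(−0.06)·[0.7645·23.9516 + 0.2355·6.9492] = 18.7853

18.79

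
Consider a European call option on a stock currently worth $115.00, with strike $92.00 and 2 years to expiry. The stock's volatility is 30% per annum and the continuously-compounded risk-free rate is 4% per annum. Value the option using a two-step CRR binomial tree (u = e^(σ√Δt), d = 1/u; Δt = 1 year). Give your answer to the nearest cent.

$36.94

CRR parameters: u = e^(σ√Δt) = e^(0.3·√1) = 1.3499, d = 1/u = 0.7408
Per-period rate: rΔt = 0.04·1 = 0.04, so R = e^0.04 = 1.0408
Risk-neutral probability p = (e^0.04 − 0.7408)/(1.3499 − 0.7408) = 0.3000/0.6090 = 0.4926
Terminal stock prices: S_uu = 209.5, S_ud = 115, S_dd = 63.11
Terminal payoffs (S − K): max(117.5, 0) = 117.5, max(23, 0) = 23, max(-28.89, 0) = 0
Node u (S = 155.2): V_u = e^(−0.04)·[0.4926·117.5437 + 0.5074·23.0000] = 66.8411
Node d (S = 85.19): V_d = e^(−0.04)·[0.4926·23.0000 + 0.5074·0.0000] = 10.8848
Node 0 (S = 115): V_0 = e^(−0.04)·[0.4926·66.8411 + 0.5074·10.8848] = 36.9394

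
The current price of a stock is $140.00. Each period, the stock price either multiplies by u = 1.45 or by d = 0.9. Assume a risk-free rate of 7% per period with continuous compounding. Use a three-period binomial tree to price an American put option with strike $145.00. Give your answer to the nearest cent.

Risk-neutral probability p = (e^0.07 − 0.9)/(1.45 − 0.9) = 0.1725/0.5500 = 0.3137
Terminal stock prices: S_uuu = 426.8, S_uud = 264.9, S_udd = 164.4, S_ddd = 102.1
Terminal payoffs (K − S): max(-281.8, 0) = 0, max(-119.9, 0) = 0, max(-19.43, 0) = 0, max(42.94, 0) = 42.94
Node uu (S = 294.4): continuation = e^(−0.07)·[0.3137·0.0000 + 0.6863·0.0000] = 0.0000; exercise value = 0.0000 ≤ continuation, so V_uu = 0.0000
Node ud (S = 182.7): continuation = e^(−0.07)·[0.3137·0.0000 + 0.6863·0.0000] = 0.0000; exercise value = 0.0000 ≤ continuation, so V_ud = 0.0000
Node dd (S = 113.4): continuation = e^(−0.07)·[0.3137·0.0000 + 0.6863·42.9400] = 27.4793; exercise value = 31.6000 > continuation, so V_dd = 31.6000 (exercise)
Node u (S = 203): continuation = e^(−0.07)·[0.3137·0.0000 + 0.6863·0.0000] = 0.0000; exercise value = 0.0000 ≤ continuation, so V_u = 0.0000
Node d (S = 126): continuation = e^(−0.07)·[0.3137·0.0000 + 0.6863·31.6000] = 20.2223; exercise value = 19.0000 ≤ continuation, so V_d = 20.2223
Node 0 (S = 140): continuation = e^(−0.07)·[0.3137·0.0000 + 0.6863·20.2223] = 12.9412; exercise value = 5.0000 ≤ continuation, so V_0 = 12.9412

$12.94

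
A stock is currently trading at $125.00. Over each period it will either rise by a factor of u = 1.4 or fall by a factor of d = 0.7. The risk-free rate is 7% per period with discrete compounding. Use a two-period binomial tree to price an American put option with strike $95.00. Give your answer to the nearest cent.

Risk-neutral probability p = (1 + 0.07 − 0.7)/(1.4 − 0.7) = 0.3700/0.7000 = 0.5286
Terminal stock prices: S_uu = 245, S_ud = 122.5, S_dd = 61.25
Terminal payoffs (K − S): max(-150, 0) = 0, max(-27.5, 0) = 0, max(33.75, 0) = 33.75
Node u (S = 175): continuation = 1/1.07·[0.5286·0.0000 + 0.4714·0.0000] = 0.0000; exercise value = 0.0000 ≤ continuation, so V_u = 0.0000
Node d (S = 87.5): continuation = 1/1.07·[0.5286·0.0000 + 0.4714·33.7500] = 14.8698; exercise value = 7.5000 ≤ continuation, so V_d = 14.8698
Node 0 (S = 125): continuation = 1/1.07·[0.5286·0.0000 + 0.4714·14.8698] = 6.5515; exercise value = 0.0000 ≤ continuation, so V_0 = 6.5515

$6.55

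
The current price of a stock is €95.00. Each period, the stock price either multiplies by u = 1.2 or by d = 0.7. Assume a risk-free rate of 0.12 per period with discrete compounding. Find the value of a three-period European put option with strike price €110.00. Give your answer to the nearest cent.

Risk-neutral probability p = (1 + 0.12 − 0.7)/(1.2 − 0.7) = 0.4200/0.5000 = 0.8400
Terminal stock prices: S_uuu = 164.2, S_uud = 95.76, S_udd = 55.86, S_ddd = 32.58
Terminal payoffs (K − S): max(-54.16, 0) = 0, max(14.24, 0) = 14.24, max(54.14, 0) = 54.14, max(77.42, 0) = 77.42
Node uu (S = 136.8): V_uu = 1/1.12·[0.8400·0.0000 + 0.1600·14.2400] = 2.0343
Node ud (S = 79.8): V_ud = 1/1.12·[0.8400·14.2400 + 0.1600·54.1400] = 18.4143
Node dd (S = 46.55): V_dd = 1/1.12·[0.8400·54.1400 + 0.1600·77.4150] = 51.6643
Node u (S = 114): V_u = 1/1.12·[0.8400·2.0343 + 0.1600·18.4143] = 4.1563
Node d (S = 66.5): V_d = 1/1.12·[0.8400·18.4143 + 0.1600·51.6643] = 21.1913
Node 0 (S = 95): V_0 = 1/1.12·[0.8400·4.1563 + 0.1600·21.1913] = 6.1446

€6.14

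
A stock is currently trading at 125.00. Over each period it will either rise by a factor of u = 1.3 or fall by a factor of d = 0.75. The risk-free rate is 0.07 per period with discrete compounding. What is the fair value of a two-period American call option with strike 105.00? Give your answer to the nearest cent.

Risk-neutral probability p = (1 + 0.07 − 0.75)/(1.3 − 0.75) = 0.3200/0.5500 = 0.5818
Terminal stock prices: S_uu = 211.3, S_ud = 121.9, S_dd = 70.31
Terminal payoffs (S − K): max(106.3, 0) = 106.3, max(16.88, 0) = 16.88, max(-34.69, 0) = 0
Node u (S = 162.5): continuation = 1/1.07·[0.5818·106.2500 + 0.4182·16.8750] = 64.3692; exercise value = 57.5000 ≤ continuation, so V_u = 64.3692
Node d (S = 93.75): continuation = 1/1.07·[0.5818·16.8750 + 0.4182·0.0000] = 9.1759; exercise value = 0.0000 ≤ continuation, so V_d = 9.1759
Node 0 (S = 125): continuation = 1/1.07·[0.5818·64.3692 + 0.4182·9.1759] = 38.5872; exercise value = 20.0000 ≤ continuation, so V_0 = 38.5872

38.59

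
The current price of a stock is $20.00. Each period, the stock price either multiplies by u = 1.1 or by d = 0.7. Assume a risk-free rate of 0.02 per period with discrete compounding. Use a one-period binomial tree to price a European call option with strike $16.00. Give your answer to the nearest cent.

$4.71

Risk-neutral probability p = (1 + 0.02 − 0.7)/(1.1 − 0.7) = 0.3200/0.4000 = 0.8000
Terminal stock prices: S_u = 22, S_d = 14
Terminal payoffs (S − K): max(6, 0) = 6, max(-2, 0) = 0
Node 0 (S = 20): V_0 = 1/1.02·[0.8000·6.0000 + 0.2000·0.0000] = 4.7059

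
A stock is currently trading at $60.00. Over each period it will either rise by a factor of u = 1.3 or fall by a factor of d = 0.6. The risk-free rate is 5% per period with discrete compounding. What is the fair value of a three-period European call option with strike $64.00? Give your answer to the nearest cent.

$15.56

Risk-neutral probability p = (1 + 0.05 − 0.6)/(1.3 − 0.6) = 0.4500/0.7000 = 0.6429
Terminal stock prices: S_uuu = 131.8, S_uud = 60.84, S_udd = 28.08, S_ddd = 12.96
Terminal payoffs (S − K): max(67.82, 0) = 67.82, max(-3.16, 0) = 0, max(-35.92, 0) = 0, max(-51.04, 0) = 0
Node uu (S = 101.4): V_uu = 1/1.05·[0.6429·67.8200 + 0.3571·0.0000] = 41.5224
Node ud (S = 46.8): V_ud = 1/1.05·[0.6429·0.0000 + 0.3571·0.0000] = 0.0000
Node dd (S = 21.6): V_dd = 1/1.05·[0.6429·0.0000 + 0.3571·0.0000] = 0.0000
Node u (S = 78): V_u = 1/1.05·[0.6429·41.5224 + 0.3571·0.0000] = 25.4219
Node d (S = 36): V_d = 1/1.05·[0.6429·0.0000 + 0.3571·0.0000] = 0.0000
Node 0 (S = 60): V_0 = 1/1.05·[0.6429·25.4219 + 0.3571·0.0000] = 15.5644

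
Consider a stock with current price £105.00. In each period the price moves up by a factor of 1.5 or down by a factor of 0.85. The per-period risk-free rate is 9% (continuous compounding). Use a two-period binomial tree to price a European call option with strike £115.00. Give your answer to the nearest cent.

Risk-neutral probability p = (e^0.09 − 0.85)/(1.5 − 0.85) = 0.2442/0.6500 = 0.3757
Terminal stock prices: S_uu = 236.2, S_ud = 133.9, S_dd = 75.86
Terminal payoffs (S − K): max(121.2, 0) = 121.2, max(18.88, 0) = 18.88, max(-39.14, 0) = 0
Node u (S = 157.5): V_u = e^(−0.09)·[0.3757·121.2500 + 0.6243·18.8750] = 52.3979
Node d (S = 89.25): V_d = e^(−0.09)·[0.3757·18.8750 + 0.6243·0.0000] = 6.4802
Node 0 (S = 105): V_0 = e^(−0.09)·[0.3757·52.3979 + 0.6243·6.4802] = 21.6869

£21.69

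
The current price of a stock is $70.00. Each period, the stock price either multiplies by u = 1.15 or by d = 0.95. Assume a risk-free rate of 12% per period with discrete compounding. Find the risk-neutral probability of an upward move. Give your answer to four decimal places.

Risk-neutral probability p = (1 + 0.12 − 0.95)/(1.15 − 0.95) = 0.1700/0.2000 = 0.8500

p = 0.8500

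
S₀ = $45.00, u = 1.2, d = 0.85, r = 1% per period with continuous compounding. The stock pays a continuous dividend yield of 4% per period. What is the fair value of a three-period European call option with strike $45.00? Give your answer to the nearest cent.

$3.58

Per-period risk-free factor R = e^0.01 = 1.0101; dividend-adjusted growth = e^(0.01−0.04) = 0.9704.
Risk-neutral probability p = (0.9704 − 0.85)/(1.2 − 0.85) = 0.1204/0.3500 = 0.3441
Terminal stock prices: S_uuu = 77.76, S_uud = 55.08, S_udd = 39.01, S_ddd = 27.64
Terminal payoffs (S − K): max(32.76, 0) = 32.76, max(10.08, 0) = 10.08, max(-5.985, 0) = 0, max(-17.36, 0) = 0
Node uu (S = 64.8): V_uu = e^(−0.01)·[0.3441·32.7600 + 0.6559·10.0800] = 17.7069
Node ud (S = 45.9): V_ud = e^(−0.01)·[0.3441·10.0800 + 0.6559·0.0000] = 3.4343
Node dd (S = 32.51): V_dd = e^(−0.01)·[0.3441·0.0000 + 0.6559·0.0000] = 0.0000
Node u (S = 54): V_u = e^(−0.01)·[0.3441·17.7069 + 0.6559·3.4343] = 8.2629
Node d (S = 38.25): V_d = e^(−0.01)·[0.3441·3.4343 + 0.6559·0.0000] = 1.1701
Node 0 (S = 45): V_0 = e^(−0.01)·[0.3441·8.2629 + 0.6559·1.1701] = 3.5750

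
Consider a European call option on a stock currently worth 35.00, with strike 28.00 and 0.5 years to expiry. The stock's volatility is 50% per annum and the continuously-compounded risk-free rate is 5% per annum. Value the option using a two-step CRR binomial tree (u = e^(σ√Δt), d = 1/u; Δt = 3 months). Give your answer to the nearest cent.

9.60

CRR parameters: u = e^(σ√Δt) = e^(0.5·√0.25) = 1.2840, d = 1/u = 0.7788
Per-period rate: rΔt = 0.05·0.25 = 0.0125, so R = e^0.0125 = 1.0126
Risk-neutral probability p = (e^0.0125 − 0.7788)/(1.2840 − 0.7788) = 0.2338/0.5052 = 0.4627
Terminal stock prices: S_uu = 57.71, S_ud = 35, S_dd = 21.23
Terminal payoffs (S − K): max(29.71, 0) = 29.71, max(7, 0) = 7, max(-6.771, 0) = 0
Node u (S = 44.94): V_u = e^(−0.0125)·[0.4627·29.7052 + 0.5373·7.0000] = 17.2887
Node d (S = 27.26): V_d = e^(−0.0125)·[0.4627·7.0000 + 0.5373·0.0000] = 3.1988
Node 0 (S = 35): V_0 = e^(−0.0125)·[0.4627·17.2887 + 0.5373·3.1988] = 9.5978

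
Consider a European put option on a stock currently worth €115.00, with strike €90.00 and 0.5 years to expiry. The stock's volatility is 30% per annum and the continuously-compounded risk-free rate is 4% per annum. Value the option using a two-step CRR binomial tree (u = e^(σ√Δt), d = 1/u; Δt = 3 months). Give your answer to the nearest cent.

CRR parameters: u = e^(σ√Δt) = e^(0.3·√0.25) = 1.1618, d = 1/u = 0.8607
Per-period rate: rΔt = 0.04·0.25 = 0.01, so R = e^0.01 = 1.0101
Risk-neutral probability p = (e^0.01 − 0.8607)/(1.1618 − 0.8607) = 0.1493/0.3011 = 0.4959
Terminal stock prices: S_uu = 155.2, S_ud = 115, S_dd = 85.19
Terminal payoffs (K − S): max(-65.23, 0) = 0, max(-25, 0) = 0, max(4.806, 0) = 4.806
Node u (S = 133.6): V_u = e^(−0.01)·[0.4959·0.0000 + 0.5041·0.0000] = 0.0000
Node d (S = 98.98): V_d = e^(−0.01)·[0.4959·0.0000 + 0.5041·4.8059] = 2.3983
Node 0 (S = 115): V_0 = e^(−0.01)·[0.4959·0.0000 + 0.5041·2.3983] = 1.1969

€1.20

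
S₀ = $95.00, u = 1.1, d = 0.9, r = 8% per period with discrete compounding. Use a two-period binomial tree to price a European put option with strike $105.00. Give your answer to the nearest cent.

$1.93

Risk-neutral probability p = (1 + 0.08 − 0.9)/(1.1 − 0.9) = 0.1800/0.2000 = 0.9000
Terminal stock prices: S_uu = 115, S_ud = 94.05, S_dd = 76.95
Terminal payoffs (K − S): max(-9.95, 0) = 0, max(10.95, 0) = 10.95, max(28.05, 0) = 28.05
Node u (S = 104.5): V_u = 1/1.08·[0.9000·0.0000 + 0.1000·10.9500] = 1.0139
Node d (S = 85.5): V_d = 1/1.08·[0.9000·10.9500 + 0.1000·28.0500] = 11.7222
Node 0 (S = 95): V_0 = 1/1.08·[0.9000·1.0139 + 0.1000·11.7222] = 1.9303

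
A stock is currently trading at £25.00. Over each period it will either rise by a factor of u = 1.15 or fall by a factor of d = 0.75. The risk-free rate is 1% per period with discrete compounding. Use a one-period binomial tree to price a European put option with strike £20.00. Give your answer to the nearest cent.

Risk-neutral probability p = (1 + 0.01 − 0.75)/(1.15 − 0.75) = 0.2600/0.4000 = 0.6500
Terminal stock prices: S_u = 28.75, S_d = 18.75
Terminal payoffs (K − S): max(-8.75, 0) = 0, max(1.25, 0) = 1.25
Node 0 (S = 25): V_0 = 1/1.01·[0.6500·0.0000 + 0.3500·1.2500] = 0.4332

£0.43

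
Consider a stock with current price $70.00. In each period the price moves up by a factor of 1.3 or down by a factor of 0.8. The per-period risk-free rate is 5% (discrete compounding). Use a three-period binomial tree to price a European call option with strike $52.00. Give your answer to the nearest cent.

Risk-neutral probability p = (1 + 0.05 − 0.8)/(1.3 − 0.8) = 0.2500/0.5000 = 0.5000
Terminal stock prices: S_uuu = 153.8, S_uud = 94.64, S_udd = 58.24, S_ddd = 35.84
Terminal payoffs (S − K): max(101.8, 0) = 101.8, max(42.64, 0) = 42.64, max(6.24, 0) = 6.24, max(-16.16, 0) = 0
Node uu (S = 118.3): V_uu = 1/1.05·[0.5000·101.7900 + 0.5000·42.6400] = 68.7762
Node ud (S = 72.8): V_ud = 1/1.05·[0.5000·42.6400 + 0.5000·6.2400] = 23.2762
Node dd (S = 44.8): V_dd = 1/1.05·[0.5000·6.2400 + 0.5000·0.0000] = 2.9714
Node u (S = 91): V_u = 1/1.05·[0.5000·68.7762 + 0.5000·23.2762] = 43.8345
Node d (S = 56): V_d = 1/1.05·[0.5000·23.2762 + 0.5000·2.9714] = 12.4989
Node 0 (S = 70): V_0 = 1/1.05·[0.5000·43.8345 + 0.5000·12.4989] = 26.8254

$26.83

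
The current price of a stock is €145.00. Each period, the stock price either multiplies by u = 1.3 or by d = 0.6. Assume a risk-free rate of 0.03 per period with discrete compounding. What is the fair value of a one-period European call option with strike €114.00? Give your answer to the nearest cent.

Risk-neutral probability p = (1 + 0.03 − 0.6)/(1.3 − 0.6) = 0.4300/0.7000 = 0.6143
Terminal stock prices: S_u = 188.5, S_d = 87
Terminal payoffs (S − K): max(74.5, 0) = 74.5, max(-27, 0) = 0
Node 0 (S = 145): V_0 = 1/1.03·[0.6143·74.5000 + 0.3857·0.0000] = 44.4313

€44.43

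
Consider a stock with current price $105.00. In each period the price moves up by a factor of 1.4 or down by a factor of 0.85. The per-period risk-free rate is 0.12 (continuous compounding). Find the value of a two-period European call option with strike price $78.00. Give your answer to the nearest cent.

$44.06

Risk-neutral probability p = (e^0.12 − 0.85)/(1.4 − 0.85) = 0.2775/0.5500 = 0.5045
Terminal stock prices: S_uu = 205.8, S_ud = 125, S_dd = 75.86
Terminal payoffs (S − K): max(127.8, 0) = 127.8, max(46.95, 0) = 46.95, max(-2.138, 0) = 0
Node u (S = 147): V_u = e^(−0.12)·[0.5045·127.8000 + 0.4955·46.9500] = 77.8202
Node d (S = 89.25): V_d = e^(−0.12)·[0.5045·46.9500 + 0.4955·0.0000] = 21.0095
Node 0 (S = 105): V_0 = e^(−0.12)·[0.5045·77.8202 + 0.4955·21.0095] = 44.0558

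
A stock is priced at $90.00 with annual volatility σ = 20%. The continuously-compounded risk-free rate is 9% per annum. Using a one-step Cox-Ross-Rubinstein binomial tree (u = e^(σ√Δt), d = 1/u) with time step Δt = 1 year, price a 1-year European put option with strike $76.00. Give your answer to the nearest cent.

CRR parameters: u = e^(σ√Δt) = e^(0.2·√1) = 1.2214, d = 1/u = 0.8187
Per-period rate: rΔt = 0.09·1 = 0.09, so R = e^0.09 = 1.0942
Risk-neutral probability p = (e^0.09 − 0.8187)/(1.2214 − 0.8187) = 0.2754/0.4027 = 0.6840
Terminal stock prices: S_u = 109.9, S_d = 73.69
Terminal payoffs (K − S): max(-33.93, 0) = 0, max(2.314, 0) = 2.314
Node 0 (S = 90): V_0 = e^(−0.09)·[0.6840·0.0000 + 0.3160·2.3142] = 0.6683

$0.67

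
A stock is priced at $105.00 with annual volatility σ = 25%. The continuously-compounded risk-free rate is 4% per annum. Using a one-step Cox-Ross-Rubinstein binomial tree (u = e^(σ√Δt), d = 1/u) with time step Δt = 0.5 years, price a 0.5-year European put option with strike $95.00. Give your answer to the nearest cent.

CRR parameters: u = e^(σ√Δt) = e^(0.25·√0.5) = 1.1934, d = 1/u = 0.8380
Per-period rate: rΔt = 0.04·0.5 = 0.02, so R = e^0.02 = 1.0202
Risk-neutral probability p = (e^0.02 − 0.8380)/(1.1934 − 0.8380) = 0.1822/0.3554 = 0.5128
Terminal stock prices: S_u = 125.3, S_d = 87.99
Terminal payoffs (K − S): max(-30.3, 0) = 0, max(7.013, 0) = 7.013
Node 0 (S = 105): V_0 = e^(−0.02)·[0.5128·0.0000 + 0.4872·7.0135] = 3.3496

$3.35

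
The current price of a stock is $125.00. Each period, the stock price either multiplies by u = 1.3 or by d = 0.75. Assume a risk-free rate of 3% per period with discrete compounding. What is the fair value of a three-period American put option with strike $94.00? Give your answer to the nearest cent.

Risk-neutral probability p = (1 + 0.03 − 0.75)/(1.3 − 0.75) = 0.2800/0.5500 = 0.5091
Terminal stock prices: S_uuu = 274.6, S_uud = 158.4, S_udd = 91.41, S_ddd = 52.73
Terminal payoffs (K − S): max(-180.6, 0) = 0, max(-64.44, 0) = 0, max(2.594, 0) = 2.594, max(41.27, 0) = 41.27
Node uu (S = 211.3): continuation = 1/1.03·[0.5091·0.0000 + 0.4909·0.0000] = 0.0000; exercise value = 0.0000 ≤ continuation, so V_uu = 0.0000
Node ud (S = 121.9): continuation = 1/1.03·[0.5091·0.0000 + 0.4909·2.5938] = 1.2362; exercise value = 0.0000 ≤ continuation, so V_ud = 1.2362
Node dd (S = 70.31): continuation = 1/1.03·[0.5091·2.5938 + 0.4909·41.2656] = 20.9496; exercise value = 23.6875 > continuation, so V_dd = 23.6875 (exercise)
Node u (S = 162.5): continuation = 1/1.03·[0.5091·0.0000 + 0.4909·1.2362] = 0.5892; exercise value = 0.0000 ≤ continuation, so V_u = 0.5892
Node d (S = 93.75): continuation = 1/1.03·[0.5091·1.2362 + 0.4909·23.6875] = 11.9007; exercise value = 0.2500 ≤ continuation, so V_d = 11.9007
Node 0 (S = 125): continuation = 1/1.03·[0.5091·0.5892 + 0.4909·11.9007] = 5.9632; exercise value = 0.0000 ≤ continuation, so V_0 = 5.9632

$5.96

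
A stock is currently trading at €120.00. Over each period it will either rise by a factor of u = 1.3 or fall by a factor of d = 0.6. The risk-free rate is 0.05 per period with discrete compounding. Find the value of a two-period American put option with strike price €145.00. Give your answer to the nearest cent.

€35.53

Risk-neutral probability p = (1 + 0.05 − 0.6)/(1.3 − 0.6) = 0.4500/0.7000 = 0.6429
Terminal stock prices: S_uu = 202.8, S_ud = 93.6, S_dd = 43.2
Terminal payoffs (K − S): max(-57.8, 0) = 0, max(51.4, 0) = 51.4, max(101.8, 0) = 101.8
Node u (S = 156): continuation = 1/1.05·[0.6429·0.0000 + 0.3571·51.4000] = 17.4830; exercise value = 0.0000 ≤ continuation, so V_u = 17.4830
Node d (S = 72): continuation = 1/1.05·[0.6429·51.4000 + 0.3571·101.8000] = 66.0952; exercise value = 73.0000 > continuation, so V_d = 73.0000 (exercise)
Node 0 (S = 120): continuation = 1/1.05·[0.6429·17.4830 + 0.3571·73.0000] = 35.5338; exercise value = 25.0000 ≤ continuation, so V_0 = 35.5338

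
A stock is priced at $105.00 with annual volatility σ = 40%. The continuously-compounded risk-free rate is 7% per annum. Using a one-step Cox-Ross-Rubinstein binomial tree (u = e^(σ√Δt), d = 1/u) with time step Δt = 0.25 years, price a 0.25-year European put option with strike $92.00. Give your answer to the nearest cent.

CRR parameters: u = e^(σ√Δt) = e^(0.4·√0.25) = 1.2214, d = 1/u = 0.8187
Per-period rate: rΔt = 0.07·0.25 = 0.0175, so R = e^0.0175 = 1.0177
Risk-neutral probability p = (e^0.0175 − 0.8187)/(1.2214 − 0.8187) = 0.1989/0.4027 = 0.4940
Terminal stock prices: S_u = 128.2, S_d = 85.97
Terminal payoffs (K − S): max(-36.25, 0) = 0, max(6.033, 0) = 6.033
Node 0 (S = 105): V_0 = e^(−0.0175)·[0.4940·0.0000 + 0.5060·6.0333] = 2.9998

$3.00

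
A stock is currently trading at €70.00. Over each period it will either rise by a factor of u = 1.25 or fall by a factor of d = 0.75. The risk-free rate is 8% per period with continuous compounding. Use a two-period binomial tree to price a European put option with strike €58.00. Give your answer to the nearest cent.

€1.76

Risk-neutral probability p = (e^0.08 − 0.75)/(1.25 − 0.75) = 0.3333/0.5000 = 0.6666
Terminal stock prices: S_uu = 109.4, S_ud = 65.62, S_dd = 39.38
Terminal payoffs (K − S): max(-51.38, 0) = 0, max(-7.625, 0) = 0, max(18.62, 0) = 18.62
Node u (S = 87.5): V_u = e^(−0.08)·[0.6666·0.0000 + 0.3334·0.0000] = 0.0000
Node d (S = 52.5): V_d = e^(−0.08)·[0.6666·0.0000 + 0.3334·18.6250] = 5.7326
Node 0 (S = 70): V_0 = e^(−0.08)·[0.6666·0.0000 + 0.3334·5.7326] = 1.7644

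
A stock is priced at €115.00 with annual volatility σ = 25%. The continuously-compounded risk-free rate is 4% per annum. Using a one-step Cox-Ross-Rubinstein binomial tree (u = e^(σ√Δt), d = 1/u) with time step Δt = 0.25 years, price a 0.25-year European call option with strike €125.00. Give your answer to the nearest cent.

€2.68

CRR parameters: u = e^(σ√Δt) = e^(0.25·√0.25) = 1.1331, d = 1/u = 0.8825
Per-period rate: rΔt = 0.04·0.25 = 0.01, so R = e^0.01 = 1.0101
Risk-neutral probability p = (e^0.01 − 0.8825)/(1.1331 − 0.8825) = 0.1276/0.2507 = 0.5089
Terminal stock prices: S_u = 130.3, S_d = 101.5
Terminal payoffs (S − K): max(5.312, 0) = 5.312, max(-23.51, 0) = 0
Node 0 (S = 115): V_0 = e^(−0.01)·[0.5089·5.3121 + 0.4911·0.0000] = 2.6763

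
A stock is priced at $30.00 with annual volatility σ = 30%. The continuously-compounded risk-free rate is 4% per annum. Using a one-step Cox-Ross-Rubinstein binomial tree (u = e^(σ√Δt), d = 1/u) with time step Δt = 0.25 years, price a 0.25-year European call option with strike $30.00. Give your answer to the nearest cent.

CRR parameters: u = e^(σ√Δt) = e^(0.3·√0.25) = 1.1618, d = 1/u = 0.8607
Per-period rate: rΔt = 0.04·0.25 = 0.01, so R = e^0.01 = 1.0101
Risk-neutral probability p = (e^0.01 − 0.8607)/(1.1618 − 0.8607) = 0.1493/0.3011 = 0.4959
Terminal stock prices: S_u = 34.86, S_d = 25.82
Terminal payoffs (S − K): max(4.855, 0) = 4.855, max(-4.179, 0) = 0
Node 0 (S = 30): V_0 = e^(−0.01)·[0.4959·4.8550 + 0.5041·0.0000] = 2.3839

$2.38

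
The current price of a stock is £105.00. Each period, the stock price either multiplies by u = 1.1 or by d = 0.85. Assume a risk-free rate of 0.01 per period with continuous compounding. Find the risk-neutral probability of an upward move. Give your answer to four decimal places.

Risk-neutral probability p = (e^0.01 − 0.85)/(1.1 − 0.85) = 0.1601/0.2500 = 0.6402

p = 0.6402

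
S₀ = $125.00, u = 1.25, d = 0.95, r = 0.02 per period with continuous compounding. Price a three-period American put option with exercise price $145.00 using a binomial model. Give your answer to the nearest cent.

Risk-neutral probability p = (e^0.02 − 0.95)/(1.25 − 0.95) = 0.0702/0.3000 = 0.2340
Terminal stock prices: S_uuu = 244.1, S_uud = 185.5, S_udd = 141, S_ddd = 107.2
Terminal payoffs (K − S): max(-99.14, 0) = 0, max(-40.55, 0) = 0, max(3.984, 0) = 3.984, max(37.83, 0) = 37.83
Node uu (S = 195.3): continuation = e^(−0.02)·[0.2340·0.0000 + 0.7660·0.0000] = 0.0000; exercise value = 0.0000 ≤ continuation, so V_uu = 0.0000
Node ud (S = 148.4): continuation = e^(−0.02)·[0.2340·0.0000 + 0.7660·3.9844] = 2.9916; exercise value = 0.0000 ≤ continuation, so V_ud = 2.9916
Node dd (S = 112.8): continuation = e^(−0.02)·[0.2340·3.9844 + 0.7660·37.8281] = 29.3163; exercise value = 32.1875 > continuation, so V_dd = 32.1875 (exercise)
Node u (S = 156.2): continuation = e^(−0.02)·[0.2340·0.0000 + 0.7660·2.9916] = 2.2462; exercise value = 0.0000 ≤ continuation, so V_u = 2.2462
Node d (S = 118.8): continuation = e^(−0.02)·[0.2340·2.9916 + 0.7660·32.1875] = 24.8535; exercise value = 26.2500 > continuation, so V_d = 26.2500 (exercise)
Node 0 (S = 125): continuation = e^(−0.02)·[0.2340·2.2462 + 0.7660·26.2500] = 20.2244; exercise value = 20.0000 ≤ continuation, so V_0 = 20.2244

$20.22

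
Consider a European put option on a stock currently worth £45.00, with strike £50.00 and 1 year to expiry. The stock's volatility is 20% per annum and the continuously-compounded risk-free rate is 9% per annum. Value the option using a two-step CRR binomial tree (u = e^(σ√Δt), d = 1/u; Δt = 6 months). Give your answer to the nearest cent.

CRR parameters: u = e^(σ√Δt) = e^(0.2·√0.5) = 1.1519, d = 1/u = 0.8681
Per-period rate: rΔt = 0.09·0.5 = 0.045, so R = e^0.045 = 1.0460
Risk-neutral probability p = (e^0.045 − 0.8681)/(1.1519 − 0.8681) = 0.1779/0.2838 = 0.6269
Terminal stock prices: S_uu = 59.71, S_ud = 45, S_dd = 33.91
Terminal payoffs (K − S): max(-9.71, 0) = 0, max(5, 0) = 5, max(16.09, 0) = 16.09
Node u (S = 51.84): V_u = e^(−0.045)·[0.6269·0.0000 + 0.3731·5.0000] = 1.7834
Node d (S = 39.07): V_d = e^(−0.045)·[0.6269·5.0000 + 0.3731·16.0863] = 8.7343
Node 0 (S = 45): V_0 = e^(−0.045)·[0.6269·1.7834 + 0.3731·8.7343] = 4.1843

£4.18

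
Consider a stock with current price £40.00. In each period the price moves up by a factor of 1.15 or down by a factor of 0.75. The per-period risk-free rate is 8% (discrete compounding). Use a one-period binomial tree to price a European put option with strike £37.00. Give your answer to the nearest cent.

Risk-neutral probability p = (1 + 0.08 − 0.75)/(1.15 − 0.75) = 0.3300/0.4000 = 0.8250
Terminal stock prices: S_u = 46, S_d = 30
Terminal payoffs (K − S): max(-9, 0) = 0, max(7, 0) = 7
Node 0 (S = 40): V_0 = 1/1.08·[0.8250·0.0000 + 0.1750·7.0000] = 1.1343

£1.13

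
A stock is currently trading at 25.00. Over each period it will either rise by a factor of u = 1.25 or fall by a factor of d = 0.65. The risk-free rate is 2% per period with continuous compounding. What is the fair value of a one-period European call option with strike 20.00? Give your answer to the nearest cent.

6.80

Risk-neutral probability p = (e^0.02 − 0.65)/(1.25 − 0.65) = 0.3702/0.6000 = 0.6170
Terminal stock prices: S_u = 31.25, S_d = 16.25
Terminal payoffs (S − K): max(11.25, 0) = 11.25, max(-3.75, 0) = 0
Node 0 (S = 25): V_0 = e^(−0.02)·[0.6170·11.2500 + 0.3830·0.0000] = 6.8038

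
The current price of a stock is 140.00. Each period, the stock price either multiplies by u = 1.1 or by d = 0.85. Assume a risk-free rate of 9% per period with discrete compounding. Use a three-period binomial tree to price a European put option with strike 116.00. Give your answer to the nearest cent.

Risk-neutral probability p = (1 + 0.09 − 0.85)/(1.1 − 0.85) = 0.2400/0.2500 = 0.9600
Terminal stock prices: S_uuu = 186.3, S_uud = 144, S_udd = 111.3, S_ddd = 85.98
Terminal payoffs (K − S): max(-70.34, 0) = 0, max(-27.99, 0) = 0, max(4.735, 0) = 4.735, max(30.02, 0) = 30.02
Node uu (S = 169.4): V_uu = 1/1.09·[0.9600·0.0000 + 0.0400·0.0000] = 0.0000
Node ud (S = 130.9): V_ud = 1/1.09·[0.9600·0.0000 + 0.0400·4.7350] = 0.1738
Node dd (S = 101.1): V_dd = 1/1.09·[0.9600·4.7350 + 0.0400·30.0225] = 5.2720
Node u (S = 154): V_u = 1/1.09·[0.9600·0.0000 + 0.0400·0.1738] = 0.0064
Node d (S = 119): V_d = 1/1.09·[0.9600·0.1738 + 0.0400·5.2720] = 0.3465
Node 0 (S = 140): V_0 = 1/1.09·[0.9600·0.0064 + 0.0400·0.3465] = 0.0183

0.02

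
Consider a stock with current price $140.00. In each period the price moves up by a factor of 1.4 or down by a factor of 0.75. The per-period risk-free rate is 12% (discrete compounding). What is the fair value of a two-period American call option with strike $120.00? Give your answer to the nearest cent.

Risk-neutral probability p = (1 + 0.12 − 0.75)/(1.4 − 0.75) = 0.3700/0.6500 = 0.5692
Terminal stock prices: S_uu = 274.4, S_ud = 147, S_dd = 78.75
Terminal payoffs (S − K): max(154.4, 0) = 154.4, max(27, 0) = 27, max(-41.25, 0) = 0
Node u (S = 196): continuation = 1/1.12·[0.5692·154.4000 + 0.4308·27.0000] = 88.8571; exercise value = 76.0000 ≤ continuation, so V_u = 88.8571
Node d (S = 105): continuation = 1/1.12·[0.5692·27.0000 + 0.4308·0.0000] = 13.7225; exercise value = 0.0000 ≤ continuation, so V_d = 13.7225
Node 0 (S = 140): continuation = 1/1.12·[0.5692·88.8571 + 0.4308·13.7225] = 50.4388; exercise value = 20.0000 ≤ continuation, so V_0 = 50.4388

$50.44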